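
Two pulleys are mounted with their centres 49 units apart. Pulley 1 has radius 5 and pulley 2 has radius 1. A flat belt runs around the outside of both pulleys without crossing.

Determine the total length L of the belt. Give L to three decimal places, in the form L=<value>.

L=117.176

open belt: β = asin((r2−r1)/C) = asin(-4/49) = -4.6824°
wrap1 = π − 2β = 189.3648°
wrap2 = π + 2β = 170.6352°
tangent length = C·cosβ = 48.8365
L = r1·wrap1 + r2·wrap2 + 2·C·cosβ = 5·3.3050 + 1·2.9781 + 2·48.8365 = 117.1763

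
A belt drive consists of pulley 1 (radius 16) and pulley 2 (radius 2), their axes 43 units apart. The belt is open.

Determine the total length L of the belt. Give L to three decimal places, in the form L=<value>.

L=147.148

open belt: β = asin((r2−r1)/C) = asin(-14/43) = -19.0008°
wrap1 = π − 2β = 218.0016°
wrap2 = π + 2β = 141.9984°
tangent length = C·cosβ = 40.6571
L = r1·wrap1 + r2·wrap2 + 2·C·cosβ = 16·3.8048 + 2·2.4783 + 2·40.6571 = 147.1484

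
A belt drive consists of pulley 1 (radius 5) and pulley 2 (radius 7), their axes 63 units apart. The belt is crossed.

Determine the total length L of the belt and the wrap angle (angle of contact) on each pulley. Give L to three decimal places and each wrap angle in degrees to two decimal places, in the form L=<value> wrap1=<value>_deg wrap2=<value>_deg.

L=165.992 wrap1=201.96_deg wrap2=201.96_deg

crossed belt: β = asin((r1+r2)/C) = asin(12/63) = 10.9806°
wrap1 = wrap2 = π + 2β = 201.9612°
tangent length = C·cosβ = 61.8466
L = (r1+r2)·wrap + 2·C·cosβ = 12·3.5249 + 2·61.8466 = 165.9918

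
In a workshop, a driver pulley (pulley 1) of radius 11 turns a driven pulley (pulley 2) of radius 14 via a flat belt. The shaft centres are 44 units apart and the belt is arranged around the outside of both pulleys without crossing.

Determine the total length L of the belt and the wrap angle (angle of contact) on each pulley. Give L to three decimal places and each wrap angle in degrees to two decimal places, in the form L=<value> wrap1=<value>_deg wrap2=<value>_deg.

L=166.744 wrap1=172.18_deg wrap2=187.82_deg

open belt: β = asin((r2−r1)/C) = asin(3/44) = 3.9096°
wrap1 = π − 2β = 172.1809°
wrap2 = π + 2β = 187.8191°
tangent length = C·cosβ = 43.8976
L = r1·wrap1 + r2·wrap2 + 2·C·cosβ = 11·3.0051 + 14·3.2781 + 2·43.8976 = 166.7444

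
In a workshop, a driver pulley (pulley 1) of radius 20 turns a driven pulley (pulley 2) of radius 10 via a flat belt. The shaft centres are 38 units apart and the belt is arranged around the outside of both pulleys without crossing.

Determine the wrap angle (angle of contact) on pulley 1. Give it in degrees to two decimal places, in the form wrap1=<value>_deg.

wrap1=210.52_deg

open belt: β = asin((r2−r1)/C) = asin(-10/38) = -15.2575°
wrap1 = π − 2β = 210.5150°
wrap2 = π + 2β = 149.4850°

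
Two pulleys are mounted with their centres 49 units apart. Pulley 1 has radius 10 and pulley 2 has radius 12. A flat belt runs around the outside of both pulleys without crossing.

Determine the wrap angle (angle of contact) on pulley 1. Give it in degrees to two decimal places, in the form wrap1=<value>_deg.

open belt: β = asin((r2−r1)/C) = asin(2/49) = 2.3393°
wrap1 = π − 2β = 175.3215°
wrap2 = π + 2β = 184.6785°

wrap1=175.32_deg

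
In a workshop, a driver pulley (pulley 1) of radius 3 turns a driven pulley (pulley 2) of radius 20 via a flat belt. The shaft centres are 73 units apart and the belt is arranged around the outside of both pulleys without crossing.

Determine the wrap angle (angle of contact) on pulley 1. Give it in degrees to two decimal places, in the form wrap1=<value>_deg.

open belt: β = asin((r2−r1)/C) = asin(17/73) = 13.4665°
wrap1 = π − 2β = 153.0670°
wrap2 = π + 2β = 206.9330°

wrap1=153.07_deg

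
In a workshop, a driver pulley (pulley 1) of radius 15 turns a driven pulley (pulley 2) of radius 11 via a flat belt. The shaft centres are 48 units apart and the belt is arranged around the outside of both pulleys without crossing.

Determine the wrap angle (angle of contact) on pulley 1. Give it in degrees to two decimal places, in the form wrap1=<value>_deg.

wrap1=189.56_deg

open belt: β = asin((r2−r1)/C) = asin(-4/48) = -4.7802°
wrap1 = π − 2β = 189.5604°
wrap2 = π + 2β = 170.4396°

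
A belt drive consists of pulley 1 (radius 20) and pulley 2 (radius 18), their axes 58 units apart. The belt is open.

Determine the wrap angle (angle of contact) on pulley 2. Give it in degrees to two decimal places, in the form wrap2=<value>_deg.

wrap2=176.05_deg

open belt: β = asin((r2−r1)/C) = asin(-2/58) = -1.9761°
wrap1 = π − 2β = 183.9522°
wrap2 = π + 2β = 176.0478°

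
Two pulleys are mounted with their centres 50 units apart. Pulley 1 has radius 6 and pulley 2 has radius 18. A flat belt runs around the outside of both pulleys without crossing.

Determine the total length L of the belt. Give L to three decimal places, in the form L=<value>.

L=178.292

open belt: β = asin((r2−r1)/C) = asin(12/50) = 13.8865°
wrap1 = π − 2β = 152.2269°
wrap2 = π + 2β = 207.7731°
tangent length = C·cosβ = 48.5386
L = r1·wrap1 + r2·wrap2 + 2·C·cosβ = 6·2.6569 + 18·3.6263 + 2·48.5386 = 178.2923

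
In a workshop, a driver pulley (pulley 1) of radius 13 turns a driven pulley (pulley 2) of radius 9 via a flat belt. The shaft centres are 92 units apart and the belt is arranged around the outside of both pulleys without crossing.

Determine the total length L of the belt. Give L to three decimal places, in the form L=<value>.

L=253.289

open belt: β = asin((r2−r1)/C) = asin(-4/92) = -2.4919°
wrap1 = π − 2β = 184.9838°
wrap2 = π + 2β = 175.0162°
tangent length = C·cosβ = 91.9130
L = r1·wrap1 + r2·wrap2 + 2·C·cosβ = 13·3.2286 + 9·3.0546 + 2·91.9130 = 253.2890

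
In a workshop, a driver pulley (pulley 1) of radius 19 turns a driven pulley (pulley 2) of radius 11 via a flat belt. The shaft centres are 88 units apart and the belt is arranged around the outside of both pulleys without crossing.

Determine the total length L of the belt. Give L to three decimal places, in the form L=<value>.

L=270.976

open belt: β = asin((r2−r1)/C) = asin(-8/88) = -5.2159°
wrap1 = π − 2β = 190.4318°
wrap2 = π + 2β = 169.5682°
tangent length = C·cosβ = 87.6356
L = r1·wrap1 + r2·wrap2 + 2·C·cosβ = 19·3.3237 + 11·2.9595 + 2·87.6356 = 270.9756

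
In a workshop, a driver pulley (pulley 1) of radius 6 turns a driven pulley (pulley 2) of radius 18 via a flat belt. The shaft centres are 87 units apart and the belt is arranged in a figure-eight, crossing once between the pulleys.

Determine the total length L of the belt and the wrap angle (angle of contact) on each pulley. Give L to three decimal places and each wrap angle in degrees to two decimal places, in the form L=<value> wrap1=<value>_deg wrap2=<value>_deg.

crossed belt: β = asin((r1+r2)/C) = asin(24/87) = 16.0134°
wrap1 = wrap2 = π + 2β = 212.0268°
tangent length = C·cosβ = 83.6242
L = (r1+r2)·wrap + 2·C·cosβ = 24·3.7006 + 2·83.6242 = 256.0619

L=256.062 wrap1=212.03_deg wrap2=212.03_deg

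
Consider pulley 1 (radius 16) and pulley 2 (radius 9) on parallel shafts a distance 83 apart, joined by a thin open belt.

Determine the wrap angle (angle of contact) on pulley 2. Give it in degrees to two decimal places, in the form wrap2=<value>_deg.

open belt: β = asin((r2−r1)/C) = asin(-7/83) = -4.8379°
wrap1 = π − 2β = 189.6758°
wrap2 = π + 2β = 170.3242°

wrap2=170.32_deg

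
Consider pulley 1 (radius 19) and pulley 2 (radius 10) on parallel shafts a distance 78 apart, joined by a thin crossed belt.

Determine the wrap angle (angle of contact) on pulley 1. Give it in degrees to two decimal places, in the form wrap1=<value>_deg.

crossed belt: β = asin((r1+r2)/C) = asin(29/78) = 21.8264°
wrap1 = wrap2 = π + 2β = 223.6527°

wrap1=223.65_deg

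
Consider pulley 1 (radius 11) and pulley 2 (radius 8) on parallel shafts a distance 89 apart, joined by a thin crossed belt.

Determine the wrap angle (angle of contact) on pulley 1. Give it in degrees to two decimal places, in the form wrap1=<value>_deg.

crossed belt: β = asin((r1+r2)/C) = asin(19/89) = 12.3266°
wrap1 = wrap2 = π + 2β = 204.6531°

wrap1=204.65_deg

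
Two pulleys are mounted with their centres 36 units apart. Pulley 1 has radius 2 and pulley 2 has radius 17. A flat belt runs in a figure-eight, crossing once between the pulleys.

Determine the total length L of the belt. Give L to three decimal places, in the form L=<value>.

crossed belt: β = asin((r1+r2)/C) = asin(19/36) = 31.8554°
wrap1 = wrap2 = π + 2β = 243.7109°
tangent length = C·cosβ = 30.5778
L = (r1+r2)·wrap + 2·C·cosβ = 19·4.2536 + 2·30.5778 = 141.9731

L=141.973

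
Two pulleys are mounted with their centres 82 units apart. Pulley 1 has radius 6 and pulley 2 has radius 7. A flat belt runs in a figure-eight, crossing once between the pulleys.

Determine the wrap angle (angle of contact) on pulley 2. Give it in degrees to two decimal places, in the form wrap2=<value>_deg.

wrap2=198.24_deg

crossed belt: β = asin((r1+r2)/C) = asin(13/82) = 9.1220°
wrap1 = wrap2 = π + 2β = 198.2439°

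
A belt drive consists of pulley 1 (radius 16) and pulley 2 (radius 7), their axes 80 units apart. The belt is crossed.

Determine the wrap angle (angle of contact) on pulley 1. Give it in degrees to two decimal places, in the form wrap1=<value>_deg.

crossed belt: β = asin((r1+r2)/C) = asin(23/80) = 16.7083°
wrap1 = wrap2 = π + 2β = 213.4167°

wrap1=213.42_deg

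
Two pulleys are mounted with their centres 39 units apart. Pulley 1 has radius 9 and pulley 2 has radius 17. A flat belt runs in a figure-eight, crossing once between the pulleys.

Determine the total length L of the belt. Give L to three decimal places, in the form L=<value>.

crossed belt: β = asin((r1+r2)/C) = asin(26/39) = 41.8103°
wrap1 = wrap2 = π + 2β = 263.6206°
tangent length = C·cosβ = 29.0689
L = (r1+r2)·wrap + 2·C·cosβ = 26·4.6010 + 2·29.0689 = 177.7650

L=177.765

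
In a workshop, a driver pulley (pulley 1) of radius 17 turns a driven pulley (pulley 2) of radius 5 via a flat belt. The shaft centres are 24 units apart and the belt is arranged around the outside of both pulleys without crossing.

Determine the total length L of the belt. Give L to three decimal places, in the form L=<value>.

L=123.251

open belt: β = asin((r2−r1)/C) = asin(-12/24) = -30.0000°
wrap1 = π − 2β = 240.0000°
wrap2 = π + 2β = 120.0000°
tangent length = C·cosβ = 20.7846
L = r1·wrap1 + r2·wrap2 + 2·C·cosβ = 17·4.1888 + 5·2.0944 + 2·20.7846 = 123.2506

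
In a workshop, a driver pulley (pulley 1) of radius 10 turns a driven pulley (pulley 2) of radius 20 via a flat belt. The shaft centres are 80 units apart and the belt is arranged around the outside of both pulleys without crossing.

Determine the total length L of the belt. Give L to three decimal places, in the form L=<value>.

L=255.499

open belt: β = asin((r2−r1)/C) = asin(10/80) = 7.1808°
wrap1 = π − 2β = 165.6385°
wrap2 = π + 2β = 194.3615°
tangent length = C·cosβ = 79.3725
L = r1·wrap1 + r2·wrap2 + 2·C·cosβ = 10·2.8909 + 20·3.3922 + 2·79.3725 = 255.4994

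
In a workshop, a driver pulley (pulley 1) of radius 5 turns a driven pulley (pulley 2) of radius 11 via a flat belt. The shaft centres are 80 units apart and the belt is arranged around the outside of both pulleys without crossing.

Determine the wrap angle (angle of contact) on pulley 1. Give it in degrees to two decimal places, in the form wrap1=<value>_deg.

open belt: β = asin((r2−r1)/C) = asin(6/80) = 4.3012°
wrap1 = π − 2β = 171.3976°
wrap2 = π + 2β = 188.6024°

wrap1=171.40_deg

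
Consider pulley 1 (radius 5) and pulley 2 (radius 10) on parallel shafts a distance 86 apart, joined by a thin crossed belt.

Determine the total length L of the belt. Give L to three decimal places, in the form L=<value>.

L=221.747

crossed belt: β = asin((r1+r2)/C) = asin(15/86) = 10.0448°
wrap1 = wrap2 = π + 2β = 200.0897°
tangent length = C·cosβ = 84.6818
L = (r1+r2)·wrap + 2·C·cosβ = 15·3.4922 + 2·84.6818 = 221.7469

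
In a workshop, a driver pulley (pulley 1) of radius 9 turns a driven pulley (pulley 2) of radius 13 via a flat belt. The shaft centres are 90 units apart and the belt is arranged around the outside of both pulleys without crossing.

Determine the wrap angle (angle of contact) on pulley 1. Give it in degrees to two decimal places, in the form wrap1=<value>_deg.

open belt: β = asin((r2−r1)/C) = asin(4/90) = 2.5473°
wrap1 = π − 2β = 174.9054°
wrap2 = π + 2β = 185.0946°

wrap1=174.91_deg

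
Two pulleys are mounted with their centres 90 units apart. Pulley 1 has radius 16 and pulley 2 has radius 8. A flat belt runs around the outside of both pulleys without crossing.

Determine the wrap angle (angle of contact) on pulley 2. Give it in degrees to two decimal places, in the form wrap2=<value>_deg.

open belt: β = asin((r2−r1)/C) = asin(-8/90) = -5.0997°
wrap1 = π − 2β = 190.1994°
wrap2 = π + 2β = 169.8006°

wrap2=169.80_deg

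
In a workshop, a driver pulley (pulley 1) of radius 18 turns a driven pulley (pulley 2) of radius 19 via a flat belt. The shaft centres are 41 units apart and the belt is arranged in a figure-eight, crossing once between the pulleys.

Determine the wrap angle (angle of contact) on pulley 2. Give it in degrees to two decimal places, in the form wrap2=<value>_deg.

wrap2=308.96_deg

crossed belt: β = asin((r1+r2)/C) = asin(37/41) = 64.4805°
wrap1 = wrap2 = π + 2β = 308.9611°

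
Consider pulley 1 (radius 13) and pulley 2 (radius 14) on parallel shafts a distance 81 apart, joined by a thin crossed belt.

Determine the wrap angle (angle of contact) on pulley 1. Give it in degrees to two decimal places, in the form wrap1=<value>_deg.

wrap1=218.94_deg

crossed belt: β = asin((r1+r2)/C) = asin(27/81) = 19.4712°
wrap1 = wrap2 = π + 2β = 218.9424°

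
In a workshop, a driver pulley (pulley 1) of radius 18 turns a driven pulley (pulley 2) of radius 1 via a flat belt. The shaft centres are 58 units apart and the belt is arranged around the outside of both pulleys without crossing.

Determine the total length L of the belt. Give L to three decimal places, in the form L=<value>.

L=180.710

open belt: β = asin((r2−r1)/C) = asin(-17/58) = -17.0438°
wrap1 = π − 2β = 214.0877°
wrap2 = π + 2β = 145.9123°
tangent length = C·cosβ = 55.4527
L = r1·wrap1 + r2·wrap2 + 2·C·cosβ = 18·3.7365 + 1·2.5467 + 2·55.4527 = 180.7096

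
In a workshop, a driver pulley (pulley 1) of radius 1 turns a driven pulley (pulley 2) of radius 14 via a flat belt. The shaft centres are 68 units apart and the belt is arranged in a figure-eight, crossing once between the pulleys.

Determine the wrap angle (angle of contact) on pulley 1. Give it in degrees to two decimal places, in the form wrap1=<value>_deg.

crossed belt: β = asin((r1+r2)/C) = asin(15/68) = 12.7436°
wrap1 = wrap2 = π + 2β = 205.4872°

wrap1=205.49_deg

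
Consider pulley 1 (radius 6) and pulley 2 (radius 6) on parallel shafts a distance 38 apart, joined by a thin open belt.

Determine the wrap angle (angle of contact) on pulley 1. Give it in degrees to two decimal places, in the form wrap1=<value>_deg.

wrap1=180.00_deg

open belt: β = asin((r2−r1)/C) = asin(0/38) = 0.0000°
wrap1 = π − 2β = 180.0000°
wrap2 = π + 2β = 180.0000°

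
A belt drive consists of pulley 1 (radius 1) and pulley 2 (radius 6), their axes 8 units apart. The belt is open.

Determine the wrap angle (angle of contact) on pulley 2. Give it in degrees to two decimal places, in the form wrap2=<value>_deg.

open belt: β = asin((r2−r1)/C) = asin(5/8) = 38.6822°
wrap1 = π − 2β = 102.6356°
wrap2 = π + 2β = 257.3644°

wrap2=257.36_deg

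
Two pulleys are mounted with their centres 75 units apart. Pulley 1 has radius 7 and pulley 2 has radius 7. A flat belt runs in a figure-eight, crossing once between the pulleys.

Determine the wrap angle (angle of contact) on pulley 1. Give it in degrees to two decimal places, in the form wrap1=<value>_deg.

wrap1=201.52_deg

crossed belt: β = asin((r1+r2)/C) = asin(14/75) = 10.7583°
wrap1 = wrap2 = π + 2β = 201.5166°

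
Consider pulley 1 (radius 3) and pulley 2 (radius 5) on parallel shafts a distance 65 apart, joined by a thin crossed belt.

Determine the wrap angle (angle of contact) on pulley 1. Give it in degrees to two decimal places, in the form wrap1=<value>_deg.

crossed belt: β = asin((r1+r2)/C) = asin(8/65) = 7.0697°
wrap1 = wrap2 = π + 2β = 194.1394°

wrap1=194.14_deg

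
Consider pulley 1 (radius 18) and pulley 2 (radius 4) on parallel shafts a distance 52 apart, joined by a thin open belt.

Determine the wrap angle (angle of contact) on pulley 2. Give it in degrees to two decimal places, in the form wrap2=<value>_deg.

open belt: β = asin((r2−r1)/C) = asin(-14/52) = -15.6185°
wrap1 = π − 2β = 211.2370°
wrap2 = π + 2β = 148.7630°

wrap2=148.76_deg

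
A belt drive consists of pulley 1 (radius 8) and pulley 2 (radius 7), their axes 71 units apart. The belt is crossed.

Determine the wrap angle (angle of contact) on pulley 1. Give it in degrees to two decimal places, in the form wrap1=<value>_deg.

wrap1=204.39_deg

crossed belt: β = asin((r1+r2)/C) = asin(15/71) = 12.1966°
wrap1 = wrap2 = π + 2β = 204.3933°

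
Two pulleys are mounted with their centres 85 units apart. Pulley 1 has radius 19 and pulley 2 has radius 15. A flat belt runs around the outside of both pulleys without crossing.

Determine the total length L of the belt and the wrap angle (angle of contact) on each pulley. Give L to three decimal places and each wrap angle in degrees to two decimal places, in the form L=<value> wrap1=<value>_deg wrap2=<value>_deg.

open belt: β = asin((r2−r1)/C) = asin(-4/85) = -2.6973°
wrap1 = π − 2β = 185.3945°
wrap2 = π + 2β = 174.6055°
tangent length = C·cosβ = 84.9058
L = r1·wrap1 + r2·wrap2 + 2·C·cosβ = 19·3.2357 + 15·3.0474 + 2·84.9058 = 277.0024

L=277.002 wrap1=185.39_deg wrap2=174.61_deg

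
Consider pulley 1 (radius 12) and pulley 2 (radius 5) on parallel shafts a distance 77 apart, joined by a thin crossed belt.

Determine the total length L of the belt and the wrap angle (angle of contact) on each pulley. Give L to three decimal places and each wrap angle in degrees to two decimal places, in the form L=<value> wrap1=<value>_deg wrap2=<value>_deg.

L=211.176 wrap1=205.51_deg wrap2=205.51_deg

crossed belt: β = asin((r1+r2)/C) = asin(17/77) = 12.7548°
wrap1 = wrap2 = π + 2β = 205.5096°
tangent length = C·cosβ = 75.0999
L = (r1+r2)·wrap + 2·C·cosβ = 17·3.5868 + 2·75.0999 = 211.1758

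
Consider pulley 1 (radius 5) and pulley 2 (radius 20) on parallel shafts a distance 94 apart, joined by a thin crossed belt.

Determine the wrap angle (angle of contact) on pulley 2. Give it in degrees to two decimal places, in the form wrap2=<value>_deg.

wrap2=210.85_deg

crossed belt: β = asin((r1+r2)/C) = asin(25/94) = 15.4239°
wrap1 = wrap2 = π + 2β = 210.8477°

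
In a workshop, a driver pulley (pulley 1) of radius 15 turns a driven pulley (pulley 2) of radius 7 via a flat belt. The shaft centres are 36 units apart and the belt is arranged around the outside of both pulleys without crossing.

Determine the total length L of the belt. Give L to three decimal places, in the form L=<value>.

open belt: β = asin((r2−r1)/C) = asin(-8/36) = -12.8396°
wrap1 = π − 2β = 205.6792°
wrap2 = π + 2β = 154.3208°
tangent length = C·cosβ = 35.0999
L = r1·wrap1 + r2·wrap2 + 2·C·cosβ = 15·3.5898 + 7·2.6934 + 2·35.0999 = 142.9002

L=142.900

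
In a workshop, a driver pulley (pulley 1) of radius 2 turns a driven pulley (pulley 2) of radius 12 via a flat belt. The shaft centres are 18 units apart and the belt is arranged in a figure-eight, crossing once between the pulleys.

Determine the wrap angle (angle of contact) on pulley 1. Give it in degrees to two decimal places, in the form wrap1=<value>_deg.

wrap1=282.12_deg

crossed belt: β = asin((r1+r2)/C) = asin(14/18) = 51.0576°
wrap1 = wrap2 = π + 2β = 282.1151°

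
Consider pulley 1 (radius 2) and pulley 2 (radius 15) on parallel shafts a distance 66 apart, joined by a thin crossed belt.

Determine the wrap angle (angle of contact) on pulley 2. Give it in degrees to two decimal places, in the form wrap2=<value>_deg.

wrap2=209.85_deg

crossed belt: β = asin((r1+r2)/C) = asin(17/66) = 14.9263°
wrap1 = wrap2 = π + 2β = 209.8525°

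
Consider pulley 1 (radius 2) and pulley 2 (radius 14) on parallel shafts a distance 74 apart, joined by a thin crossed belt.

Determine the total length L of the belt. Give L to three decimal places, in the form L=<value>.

L=201.739

crossed belt: β = asin((r1+r2)/C) = asin(16/74) = 12.4869°
wrap1 = wrap2 = π + 2β = 204.9738°
tangent length = C·cosβ = 72.2496
L = (r1+r2)·wrap + 2·C·cosβ = 16·3.5775 + 2·72.2496 = 201.7386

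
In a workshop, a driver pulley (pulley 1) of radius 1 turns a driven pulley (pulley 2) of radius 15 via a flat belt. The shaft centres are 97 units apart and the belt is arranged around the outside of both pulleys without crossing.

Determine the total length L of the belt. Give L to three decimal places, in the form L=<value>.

open belt: β = asin((r2−r1)/C) = asin(14/97) = 8.2985°
wrap1 = π − 2β = 163.4030°
wrap2 = π + 2β = 196.5970°
tangent length = C·cosβ = 95.9844
L = r1·wrap1 + r2·wrap2 + 2·C·cosβ = 1·2.8519 + 15·3.4313 + 2·95.9844 = 246.2896

L=246.290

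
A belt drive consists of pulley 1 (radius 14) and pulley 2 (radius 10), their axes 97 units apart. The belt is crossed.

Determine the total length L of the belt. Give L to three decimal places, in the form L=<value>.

crossed belt: β = asin((r1+r2)/C) = asin(24/97) = 14.3251°
wrap1 = wrap2 = π + 2β = 208.6501°
tangent length = C·cosβ = 93.9840
L = (r1+r2)·wrap + 2·C·cosβ = 24·3.6416 + 2·93.9840 = 275.3672

L=275.367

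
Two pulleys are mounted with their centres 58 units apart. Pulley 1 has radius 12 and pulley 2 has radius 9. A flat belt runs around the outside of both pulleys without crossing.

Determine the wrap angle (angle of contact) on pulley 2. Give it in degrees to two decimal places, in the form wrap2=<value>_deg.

open belt: β = asin((r2−r1)/C) = asin(-3/58) = -2.9649°
wrap1 = π − 2β = 185.9298°
wrap2 = π + 2β = 174.0702°

wrap2=174.07_deg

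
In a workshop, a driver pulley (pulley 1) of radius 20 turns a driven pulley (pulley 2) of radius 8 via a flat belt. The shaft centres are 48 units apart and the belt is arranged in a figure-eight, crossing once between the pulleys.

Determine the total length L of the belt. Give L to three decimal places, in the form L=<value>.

L=200.817

crossed belt: β = asin((r1+r2)/C) = asin(28/48) = 35.6853°
wrap1 = wrap2 = π + 2β = 251.3707°
tangent length = C·cosβ = 38.9872
L = (r1+r2)·wrap + 2·C·cosβ = 28·4.3872 + 2·38.9872 = 200.8172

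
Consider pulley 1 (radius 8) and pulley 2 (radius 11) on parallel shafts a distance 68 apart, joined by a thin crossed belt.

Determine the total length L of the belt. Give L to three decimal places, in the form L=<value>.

L=201.034

crossed belt: β = asin((r1+r2)/C) = asin(19/68) = 16.2251°
wrap1 = wrap2 = π + 2β = 212.4502°
tangent length = C·cosβ = 65.2917
L = (r1+r2)·wrap + 2·C·cosβ = 19·3.7080 + 2·65.2917 = 201.0345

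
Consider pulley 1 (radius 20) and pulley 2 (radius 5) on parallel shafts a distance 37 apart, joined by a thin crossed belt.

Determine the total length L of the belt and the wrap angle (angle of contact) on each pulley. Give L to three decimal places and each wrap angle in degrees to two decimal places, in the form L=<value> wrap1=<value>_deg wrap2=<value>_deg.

L=170.187 wrap1=265.01_deg wrap2=265.01_deg

crossed belt: β = asin((r1+r2)/C) = asin(25/37) = 42.5066°
wrap1 = wrap2 = π + 2β = 265.0133°
tangent length = C·cosβ = 27.2764
L = (r1+r2)·wrap + 2·C·cosβ = 25·4.6254 + 2·27.2764 = 170.1866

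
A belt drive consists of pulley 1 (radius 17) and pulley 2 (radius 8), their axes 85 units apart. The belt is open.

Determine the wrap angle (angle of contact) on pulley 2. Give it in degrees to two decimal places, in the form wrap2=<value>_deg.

wrap2=167.84_deg

open belt: β = asin((r2−r1)/C) = asin(-9/85) = -6.0780°
wrap1 = π − 2β = 192.1560°
wrap2 = π + 2β = 167.8440°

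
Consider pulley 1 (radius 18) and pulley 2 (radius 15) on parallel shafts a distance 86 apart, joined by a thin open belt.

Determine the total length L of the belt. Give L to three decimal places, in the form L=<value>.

L=275.777

open belt: β = asin((r2−r1)/C) = asin(-3/86) = -1.9991°
wrap1 = π − 2β = 183.9982°
wrap2 = π + 2β = 176.0018°
tangent length = C·cosβ = 85.9477
L = r1·wrap1 + r2·wrap2 + 2·C·cosβ = 18·3.2114 + 15·3.0718 + 2·85.9477 = 275.7772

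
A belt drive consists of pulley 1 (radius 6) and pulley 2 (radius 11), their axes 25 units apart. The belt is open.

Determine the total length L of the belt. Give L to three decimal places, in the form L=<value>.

L=104.410

open belt: β = asin((r2−r1)/C) = asin(5/25) = 11.5370°
wrap1 = π − 2β = 156.9261°
wrap2 = π + 2β = 203.0739°
tangent length = C·cosβ = 24.4949
L = r1·wrap1 + r2·wrap2 + 2·C·cosβ = 6·2.7389 + 11·3.5443 + 2·24.4949 = 104.4104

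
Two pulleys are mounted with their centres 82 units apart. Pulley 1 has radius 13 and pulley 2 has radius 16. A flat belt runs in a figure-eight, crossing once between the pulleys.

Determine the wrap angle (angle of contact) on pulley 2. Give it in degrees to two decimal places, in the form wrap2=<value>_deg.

crossed belt: β = asin((r1+r2)/C) = asin(29/82) = 20.7113°
wrap1 = wrap2 = π + 2β = 221.4225°

wrap2=221.42_deg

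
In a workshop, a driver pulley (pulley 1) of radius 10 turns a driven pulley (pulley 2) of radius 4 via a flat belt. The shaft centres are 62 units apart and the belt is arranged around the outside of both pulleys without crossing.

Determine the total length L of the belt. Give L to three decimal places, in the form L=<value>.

L=168.563

open belt: β = asin((r2−r1)/C) = asin(-6/62) = -5.5534°
wrap1 = π − 2β = 191.1069°
wrap2 = π + 2β = 168.8931°
tangent length = C·cosβ = 61.7090
L = r1·wrap1 + r2·wrap2 + 2·C·cosβ = 10·3.3354 + 4·2.9477 + 2·61.7090 = 168.5634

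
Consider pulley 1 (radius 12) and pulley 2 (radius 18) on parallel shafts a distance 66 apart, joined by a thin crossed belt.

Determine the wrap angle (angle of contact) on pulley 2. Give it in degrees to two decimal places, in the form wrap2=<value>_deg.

crossed belt: β = asin((r1+r2)/C) = asin(30/66) = 27.0357°
wrap1 = wrap2 = π + 2β = 234.0714°

wrap2=234.07_deg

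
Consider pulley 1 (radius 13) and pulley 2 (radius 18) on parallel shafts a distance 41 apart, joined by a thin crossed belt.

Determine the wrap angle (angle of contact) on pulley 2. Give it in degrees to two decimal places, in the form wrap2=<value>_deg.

crossed belt: β = asin((r1+r2)/C) = asin(31/41) = 49.1214°
wrap1 = wrap2 = π + 2β = 278.2427°

wrap2=278.24_deg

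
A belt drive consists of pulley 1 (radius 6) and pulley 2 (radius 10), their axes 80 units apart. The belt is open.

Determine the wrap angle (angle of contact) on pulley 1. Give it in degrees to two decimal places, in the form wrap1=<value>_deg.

open belt: β = asin((r2−r1)/C) = asin(4/80) = 2.8660°
wrap1 = π − 2β = 174.2680°
wrap2 = π + 2β = 185.7320°

wrap1=174.27_deg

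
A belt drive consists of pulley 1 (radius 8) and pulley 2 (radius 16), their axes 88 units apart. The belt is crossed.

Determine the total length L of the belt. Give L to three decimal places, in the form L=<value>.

L=257.985

crossed belt: β = asin((r1+r2)/C) = asin(24/88) = 15.8266°
wrap1 = wrap2 = π + 2β = 211.6532°
tangent length = C·cosβ = 84.6640
L = (r1+r2)·wrap + 2·C·cosβ = 24·3.6940 + 2·84.6640 = 257.9852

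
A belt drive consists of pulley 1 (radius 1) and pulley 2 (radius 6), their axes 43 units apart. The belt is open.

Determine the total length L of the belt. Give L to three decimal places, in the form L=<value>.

L=108.573

open belt: β = asin((r2−r1)/C) = asin(5/43) = 6.6774°
wrap1 = π − 2β = 166.6452°
wrap2 = π + 2β = 193.3548°
tangent length = C·cosβ = 42.7083
L = r1·wrap1 + r2·wrap2 + 2·C·cosβ = 1·2.9085 + 6·3.3747 + 2·42.7083 = 108.5732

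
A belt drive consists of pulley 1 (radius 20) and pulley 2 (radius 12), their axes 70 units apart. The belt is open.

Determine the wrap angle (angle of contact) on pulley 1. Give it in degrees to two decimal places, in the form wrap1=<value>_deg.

wrap1=193.12_deg

open belt: β = asin((r2−r1)/C) = asin(-8/70) = -6.5624°
wrap1 = π − 2β = 193.1249°
wrap2 = π + 2β = 166.8751°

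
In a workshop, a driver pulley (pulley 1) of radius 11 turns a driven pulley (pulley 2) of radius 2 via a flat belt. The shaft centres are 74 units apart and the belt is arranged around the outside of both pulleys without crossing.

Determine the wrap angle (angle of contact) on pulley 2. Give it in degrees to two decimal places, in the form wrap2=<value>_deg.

wrap2=166.03_deg

open belt: β = asin((r2−r1)/C) = asin(-9/74) = -6.9857°
wrap1 = π − 2β = 193.9714°
wrap2 = π + 2β = 166.0286°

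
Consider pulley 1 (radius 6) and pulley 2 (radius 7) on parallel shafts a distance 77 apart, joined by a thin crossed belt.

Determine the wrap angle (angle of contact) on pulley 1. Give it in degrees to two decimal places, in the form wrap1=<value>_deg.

crossed belt: β = asin((r1+r2)/C) = asin(13/77) = 9.7199°
wrap1 = wrap2 = π + 2β = 199.4397°

wrap1=199.44_deg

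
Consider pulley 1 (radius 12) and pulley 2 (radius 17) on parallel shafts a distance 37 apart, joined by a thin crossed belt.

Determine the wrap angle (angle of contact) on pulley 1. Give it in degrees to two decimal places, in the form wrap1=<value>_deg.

wrap1=283.22_deg

crossed belt: β = asin((r1+r2)/C) = asin(29/37) = 51.6083°
wrap1 = wrap2 = π + 2β = 283.2167°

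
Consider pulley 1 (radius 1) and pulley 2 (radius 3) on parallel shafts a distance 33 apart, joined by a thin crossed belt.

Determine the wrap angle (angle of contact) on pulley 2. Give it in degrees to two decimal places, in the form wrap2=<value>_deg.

crossed belt: β = asin((r1+r2)/C) = asin(4/33) = 6.9621°
wrap1 = wrap2 = π + 2β = 193.9241°

wrap2=193.92_deg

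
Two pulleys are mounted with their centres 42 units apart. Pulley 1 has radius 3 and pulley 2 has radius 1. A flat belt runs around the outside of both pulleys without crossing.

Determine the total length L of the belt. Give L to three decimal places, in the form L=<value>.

open belt: β = asin((r2−r1)/C) = asin(-2/42) = -2.7294°
wrap1 = π − 2β = 185.4588°
wrap2 = π + 2β = 174.5412°
tangent length = C·cosβ = 41.9524
L = r1·wrap1 + r2·wrap2 + 2·C·cosβ = 3·3.2369 + 1·3.0463 + 2·41.9524 = 96.6616

L=96.662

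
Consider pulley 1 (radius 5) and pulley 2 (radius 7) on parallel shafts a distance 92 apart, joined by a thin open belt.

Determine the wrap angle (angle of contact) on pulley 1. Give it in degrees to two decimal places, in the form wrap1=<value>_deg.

wrap1=177.51_deg

open belt: β = asin((r2−r1)/C) = asin(2/92) = 1.2457°
wrap1 = π − 2β = 177.5087°
wrap2 = π + 2β = 182.4913°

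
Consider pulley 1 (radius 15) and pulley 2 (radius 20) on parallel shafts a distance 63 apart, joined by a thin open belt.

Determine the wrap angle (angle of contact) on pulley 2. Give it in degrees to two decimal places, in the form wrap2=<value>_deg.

open belt: β = asin((r2−r1)/C) = asin(5/63) = 4.5521°
wrap1 = π − 2β = 170.8959°
wrap2 = π + 2β = 189.1041°

wrap2=189.10_deg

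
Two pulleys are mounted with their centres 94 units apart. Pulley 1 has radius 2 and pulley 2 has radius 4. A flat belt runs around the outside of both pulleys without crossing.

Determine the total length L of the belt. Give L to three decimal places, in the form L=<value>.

open belt: β = asin((r2−r1)/C) = asin(2/94) = 1.2192°
wrap1 = π − 2β = 177.5617°
wrap2 = π + 2β = 182.4383°
tangent length = C·cosβ = 93.9787
L = r1·wrap1 + r2·wrap2 + 2·C·cosβ = 2·3.0990 + 4·3.1841 + 2·93.9787 = 206.8921

L=206.892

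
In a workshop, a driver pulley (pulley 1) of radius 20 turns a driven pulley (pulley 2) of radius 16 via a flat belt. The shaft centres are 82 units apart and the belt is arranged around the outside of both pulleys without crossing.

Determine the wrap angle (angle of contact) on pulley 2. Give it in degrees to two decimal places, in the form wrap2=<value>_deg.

wrap2=174.41_deg

open belt: β = asin((r2−r1)/C) = asin(-4/82) = -2.7960°
wrap1 = π − 2β = 185.5921°
wrap2 = π + 2β = 174.4079°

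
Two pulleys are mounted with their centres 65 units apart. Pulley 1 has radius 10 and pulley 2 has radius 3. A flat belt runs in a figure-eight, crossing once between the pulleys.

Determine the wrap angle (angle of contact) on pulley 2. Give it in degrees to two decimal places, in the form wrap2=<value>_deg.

crossed belt: β = asin((r1+r2)/C) = asin(13/65) = 11.5370°
wrap1 = wrap2 = π + 2β = 203.0739°

wrap2=203.07_deg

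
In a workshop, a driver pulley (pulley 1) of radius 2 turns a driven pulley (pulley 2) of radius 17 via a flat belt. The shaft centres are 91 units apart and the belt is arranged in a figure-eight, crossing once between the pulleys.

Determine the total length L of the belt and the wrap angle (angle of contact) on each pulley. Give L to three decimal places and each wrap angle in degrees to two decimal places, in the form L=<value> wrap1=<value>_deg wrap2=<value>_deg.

L=245.672 wrap1=204.10_deg wrap2=204.10_deg

crossed belt: β = asin((r1+r2)/C) = asin(19/91) = 12.0515°
wrap1 = wrap2 = π + 2β = 204.1030°
tangent length = C·cosβ = 88.9944
L = (r1+r2)·wrap + 2·C·cosβ = 19·3.5623 + 2·88.9944 = 245.6719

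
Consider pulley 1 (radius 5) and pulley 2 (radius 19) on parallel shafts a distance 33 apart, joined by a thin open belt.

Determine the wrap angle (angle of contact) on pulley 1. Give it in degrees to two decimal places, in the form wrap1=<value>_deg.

open belt: β = asin((r2−r1)/C) = asin(14/33) = 25.1027°
wrap1 = π − 2β = 129.7946°
wrap2 = π + 2β = 230.2054°

wrap1=129.79_deg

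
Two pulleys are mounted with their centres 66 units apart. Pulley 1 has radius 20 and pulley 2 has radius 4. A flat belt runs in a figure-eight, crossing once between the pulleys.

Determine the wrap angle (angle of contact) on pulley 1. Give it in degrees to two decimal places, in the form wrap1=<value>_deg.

wrap1=222.65_deg

crossed belt: β = asin((r1+r2)/C) = asin(24/66) = 21.3237°
wrap1 = wrap2 = π + 2β = 222.6474°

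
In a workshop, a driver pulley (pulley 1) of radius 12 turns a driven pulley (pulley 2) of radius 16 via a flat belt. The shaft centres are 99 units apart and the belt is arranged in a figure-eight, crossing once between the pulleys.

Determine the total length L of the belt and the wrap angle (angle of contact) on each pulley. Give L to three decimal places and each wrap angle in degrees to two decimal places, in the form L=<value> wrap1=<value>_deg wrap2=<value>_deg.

crossed belt: β = asin((r1+r2)/C) = asin(28/99) = 16.4291°
wrap1 = wrap2 = π + 2β = 212.8582°
tangent length = C·cosβ = 94.9579
L = (r1+r2)·wrap + 2·C·cosβ = 28·3.7151 + 2·94.9579 = 293.9379

L=293.938 wrap1=212.86_deg wrap2=212.86_deg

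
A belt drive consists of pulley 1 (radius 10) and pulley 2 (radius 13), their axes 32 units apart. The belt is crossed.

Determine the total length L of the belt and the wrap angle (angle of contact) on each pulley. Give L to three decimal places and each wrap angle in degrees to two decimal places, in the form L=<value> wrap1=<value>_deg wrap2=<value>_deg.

L=153.646 wrap1=271.90_deg wrap2=271.90_deg

crossed belt: β = asin((r1+r2)/C) = asin(23/32) = 45.9514°
wrap1 = wrap2 = π + 2β = 271.9027°
tangent length = C·cosβ = 22.2486
L = (r1+r2)·wrap + 2·C·cosβ = 23·4.7456 + 2·22.2486 = 153.6459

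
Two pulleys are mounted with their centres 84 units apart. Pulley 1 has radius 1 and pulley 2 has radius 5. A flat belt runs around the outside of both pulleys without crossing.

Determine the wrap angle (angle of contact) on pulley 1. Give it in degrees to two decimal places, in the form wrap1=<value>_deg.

open belt: β = asin((r2−r1)/C) = asin(4/84) = 2.7294°
wrap1 = π − 2β = 174.5412°
wrap2 = π + 2β = 185.4588°

wrap1=174.54_deg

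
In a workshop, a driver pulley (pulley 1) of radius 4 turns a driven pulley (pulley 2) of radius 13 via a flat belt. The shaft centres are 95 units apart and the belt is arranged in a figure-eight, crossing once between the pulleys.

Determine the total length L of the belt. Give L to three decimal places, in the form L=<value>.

L=246.457

crossed belt: β = asin((r1+r2)/C) = asin(17/95) = 10.3085°
wrap1 = wrap2 = π + 2β = 200.6169°
tangent length = C·cosβ = 93.4666
L = (r1+r2)·wrap + 2·C·cosβ = 17·3.5014 + 2·93.4666 = 246.4574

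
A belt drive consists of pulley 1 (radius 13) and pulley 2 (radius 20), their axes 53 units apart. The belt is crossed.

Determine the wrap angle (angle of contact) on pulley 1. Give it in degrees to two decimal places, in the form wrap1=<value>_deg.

wrap1=257.02_deg

crossed belt: β = asin((r1+r2)/C) = asin(33/53) = 38.5093°
wrap1 = wrap2 = π + 2β = 257.0186°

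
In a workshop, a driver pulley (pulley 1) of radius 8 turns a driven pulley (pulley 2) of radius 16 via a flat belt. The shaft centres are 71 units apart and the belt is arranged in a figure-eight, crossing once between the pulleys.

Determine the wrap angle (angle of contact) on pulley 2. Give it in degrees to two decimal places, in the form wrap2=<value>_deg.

wrap2=219.51_deg

crossed belt: β = asin((r1+r2)/C) = asin(24/71) = 19.7568°
wrap1 = wrap2 = π + 2β = 219.5136°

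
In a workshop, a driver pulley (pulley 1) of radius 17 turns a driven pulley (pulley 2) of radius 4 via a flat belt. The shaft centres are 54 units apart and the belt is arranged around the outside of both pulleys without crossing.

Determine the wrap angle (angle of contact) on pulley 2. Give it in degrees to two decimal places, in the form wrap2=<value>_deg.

open belt: β = asin((r2−r1)/C) = asin(-13/54) = -13.9303°
wrap1 = π − 2β = 207.8605°
wrap2 = π + 2β = 152.1395°

wrap2=152.14_deg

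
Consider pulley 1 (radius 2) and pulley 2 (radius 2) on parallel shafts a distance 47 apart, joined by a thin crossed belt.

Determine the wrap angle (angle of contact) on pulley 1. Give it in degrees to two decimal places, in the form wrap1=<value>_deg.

wrap1=189.76_deg

crossed belt: β = asin((r1+r2)/C) = asin(4/47) = 4.8821°
wrap1 = wrap2 = π + 2β = 189.7643°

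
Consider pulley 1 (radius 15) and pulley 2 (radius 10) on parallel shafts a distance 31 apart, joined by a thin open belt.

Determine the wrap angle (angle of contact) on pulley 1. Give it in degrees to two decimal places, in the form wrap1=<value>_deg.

open belt: β = asin((r2−r1)/C) = asin(-5/31) = -9.2818°
wrap1 = π − 2β = 198.5636°
wrap2 = π + 2β = 161.4364°

wrap1=198.56_deg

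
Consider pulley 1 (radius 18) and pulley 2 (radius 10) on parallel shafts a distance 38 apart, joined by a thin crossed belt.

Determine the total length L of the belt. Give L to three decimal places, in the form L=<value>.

L=185.735

crossed belt: β = asin((r1+r2)/C) = asin(28/38) = 47.4631°
wrap1 = wrap2 = π + 2β = 274.9262°
tangent length = C·cosβ = 25.6905
L = (r1+r2)·wrap + 2·C·cosβ = 28·4.7984 + 2·25.6905 = 185.7352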